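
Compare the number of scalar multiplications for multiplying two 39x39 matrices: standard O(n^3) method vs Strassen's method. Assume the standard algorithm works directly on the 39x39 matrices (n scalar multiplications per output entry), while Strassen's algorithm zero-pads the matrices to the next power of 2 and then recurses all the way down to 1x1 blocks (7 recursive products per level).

Matrix multiplication for 39x39 matrices:

Strassen's algorithm requires power-of-2 dimensions. Pad 39x39 to 64x64 (next power of 2).

Standard algorithm: 39^3 = 59319 multiplications
Strassen's algorithm: 7^(log2(64)) = 7^6 = 117649 multiplications
Difference: 59319 - 117649 = -58330 (Strassen uses MORE here due to padding overhead — for small or just-over-power-of-2 n, padding can outweigh the per-level savings)

Standard: 59319 multiplications (39^3). Strassen: 117649 multiplications (7^6, after padding to 64x64). Strassen reduces 8 recursive multiplications to 7 at each level.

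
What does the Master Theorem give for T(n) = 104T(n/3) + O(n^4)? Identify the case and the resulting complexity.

Master Theorem for T(n) = 104T(n/3) + O(n^4):

a = 104, b = 3, c = 4
log_b(a) = log_3(104) = 4.2275

Case 1: c = 4 < log_3(104) = 4.2275
T(n) = O(n^(log_3 104))

For T(n) = 104T(n/3) + O(n^4): log_3(104) = 4.2275. This is Case 1 of the Master Theorem (c < log_b(a), work dominated by leaves), giving O(n^(log_3 104)).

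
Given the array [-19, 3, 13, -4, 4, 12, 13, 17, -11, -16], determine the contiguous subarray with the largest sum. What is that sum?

Using Kadane's algorithm on [-19, 3, 13, -4, 4, 12, 13, 17, -11, -16]:

Scanning through the array:
Position 1 (value 3): max_ending_here = 3, max_so_far = 3
Position 2 (value 13): max_ending_here = 16, max_so_far = 16
Position 3 (value -4): max_ending_here = 12, max_so_far = 16
Position 4 (value 4): max_ending_here = 16, max_so_far = 16
Position 5 (value 12): max_ending_here = 28, max_so_far = 28
Position 6 (value 13): max_ending_here = 41, max_so_far = 41
Position 7 (value 17): max_ending_here = 58, max_so_far = 58
Position 8 (value -11): max_ending_here = 47, max_so_far = 58
Position 9 (value -16): max_ending_here = 31, max_so_far = 58

Maximum subarray: [3, 13, -4, 4, 12, 13, 17]
Maximum sum: 58

The maximum subarray is [3, 13, -4, 4, 12, 13, 17] with sum 58. This subarray runs from index 1 to index 7.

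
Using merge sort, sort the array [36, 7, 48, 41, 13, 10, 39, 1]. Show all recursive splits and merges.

Merge sort trace:

Split: [36, 7, 48, 41, 13, 10, 39, 1] -> [36, 7, 48, 41] and [13, 10, 39, 1]
  Split: [36, 7, 48, 41] -> [36, 7] and [48, 41]
    Split: [36, 7] -> [36] and [7]
    Merge: [36] + [7] -> [7, 36]
    Split: [48, 41] -> [48] and [41]
    Merge: [48] + [41] -> [41, 48]
  Merge: [7, 36] + [41, 48] -> [7, 36, 41, 48]
  Split: [13, 10, 39, 1] -> [13, 10] and [39, 1]
    Split: [13, 10] -> [13] and [10]
    Merge: [13] + [10] -> [10, 13]
    Split: [39, 1] -> [39] and [1]
    Merge: [39] + [1] -> [1, 39]
  Merge: [10, 13] + [1, 39] -> [1, 10, 13, 39]
Merge: [7, 36, 41, 48] + [1, 10, 13, 39] -> [1, 7, 10, 13, 36, 39, 41, 48]

Final sorted array: [1, 7, 10, 13, 36, 39, 41, 48]

The merge sort proceeds by recursively splitting the array and merging sorted halves.
After all merges, the sorted array is [1, 7, 10, 13, 36, 39, 41, 48].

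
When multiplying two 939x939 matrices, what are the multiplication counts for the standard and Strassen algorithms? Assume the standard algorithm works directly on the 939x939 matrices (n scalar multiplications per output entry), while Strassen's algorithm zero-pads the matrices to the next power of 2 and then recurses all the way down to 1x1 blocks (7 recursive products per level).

Matrix multiplication for 939x939 matrices:

Strassen's algorithm requires power-of-2 dimensions. Pad 939x939 to 1024x1024 (next power of 2).

Standard algorithm: 939^3 = 827936019 multiplications
Strassen's algorithm: 7^(log2(1024)) = 7^10 = 282475249 multiplications
Savings: 827936019 - 282475249 = 545460770 multiplications

Standard: 827936019 multiplications (939^3). Strassen: 282475249 multiplications (7^10, after padding to 1024x1024). Strassen reduces 8 recursive multiplications to 7 at each level.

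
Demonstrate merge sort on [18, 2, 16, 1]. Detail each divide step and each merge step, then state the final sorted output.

Merge sort trace:

Split: [18, 2, 16, 1] -> [18, 2] and [16, 1]
  Split: [18, 2] -> [18] and [2]
  Merge: [18] + [2] -> [2, 18]
  Split: [16, 1] -> [16] and [1]
  Merge: [16] + [1] -> [1, 16]
Merge: [2, 18] + [1, 16] -> [1, 2, 16, 18]

Final sorted array: [1, 2, 16, 18]

The merge sort proceeds by recursively splitting the array and merging sorted halves.
After all merges, the sorted array is [1, 2, 16, 18].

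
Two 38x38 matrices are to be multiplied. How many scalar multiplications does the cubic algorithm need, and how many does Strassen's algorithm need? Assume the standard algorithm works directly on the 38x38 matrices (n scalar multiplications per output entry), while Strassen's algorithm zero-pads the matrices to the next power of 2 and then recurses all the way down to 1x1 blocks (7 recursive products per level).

Matrix multiplication for 38x38 matrices:

Strassen's algorithm requires power-of-2 dimensions. Pad 38x38 to 64x64 (next power of 2).

Standard algorithm: 38^3 = 54872 multiplications
Strassen's algorithm: 7^(log2(64)) = 7^6 = 117649 multiplications
Difference: 54872 - 117649 = -62777 (Strassen uses MORE here due to padding overhead — for small or just-over-power-of-2 n, padding can outweigh the per-level savings)

Standard: 54872 multiplications (38^3). Strassen: 117649 multiplications (7^6, after padding to 64x64). Strassen reduces 8 recursive multiplications to 7 at each level.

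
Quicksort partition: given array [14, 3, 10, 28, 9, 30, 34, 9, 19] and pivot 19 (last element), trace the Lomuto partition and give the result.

Lomuto partition with pivot = 19:

Initial array: [14, 3, 10, 28, 9, 30, 34, 9, 19]

arr[0]=14 <= 19: swap with position 0, array becomes [14, 3, 10, 28, 9, 30, 34, 9, 19]
arr[1]=3 <= 19: swap with position 1, array becomes [14, 3, 10, 28, 9, 30, 34, 9, 19]
arr[2]=10 <= 19: swap with position 2, array becomes [14, 3, 10, 28, 9, 30, 34, 9, 19]
arr[3]=28 > 19: no swap
arr[4]=9 <= 19: swap with position 3, array becomes [14, 3, 10, 9, 28, 30, 34, 9, 19]
arr[5]=30 > 19: no swap
arr[6]=34 > 19: no swap
arr[7]=9 <= 19: swap with position 4, array becomes [14, 3, 10, 9, 9, 30, 34, 28, 19]

Place pivot at position 5: [14, 3, 10, 9, 9, 19, 34, 28, 30]
Pivot position: 5

After partitioning with pivot 19, the array becomes [14, 3, 10, 9, 9, 19, 34, 28, 30]. The pivot is placed at index 5. All elements to the left of the pivot are <= 19, and all elements to the right are > 19.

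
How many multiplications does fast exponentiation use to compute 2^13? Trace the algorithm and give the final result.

Computing 2^13 by squaring (build up from 2^1; each line after the first costs one multiplication):

2^1 = 2
2^2 = (2^1)^2 = 2^2 = 4
2^3 = 2 * 2^2 = 2 * 4 = 8
2^6 = (2^3)^2 = 8^2 = 64
2^12 = (2^6)^2 = 64^2 = 4096
2^13 = 2 * 2^12 = 2 * 4096 = 8192

Result: 8192
Multiplications needed: 5 (5 lines after 2^1)

2^13 = 8192. Using exponentiation by squaring, this requires 5 multiplications. The key idea: if the exponent is even, square the half-power; if odd, multiply by the base once.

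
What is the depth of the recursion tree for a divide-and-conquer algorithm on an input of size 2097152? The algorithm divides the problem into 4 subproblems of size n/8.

For divide and conquer with division factor 8:

Problem sizes at each level:
Level 0: 2097152
Level 1: 262144
Level 2: 32768
Level 3: 4096
Level 4: 512
Level 5: 64
Level 6: 8
Level 7: 1

The root is level 0 and the size-1 base case is level 7 (the tree spans levels 0 through 7, i.e. 8 levels counting the root), so the depth is the number of divisions: log_8(2097152) = 7

The recursion tree depth is log_8(2097152) = 7. At each level, the problem size is divided by 8, so it takes 7 divisions to reduce to a base case of size 1. The algorithm makes 4 recursive calls at each level.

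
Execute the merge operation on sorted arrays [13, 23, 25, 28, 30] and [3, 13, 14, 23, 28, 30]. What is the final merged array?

Merging process:

Compare 13 vs 3: take 3 from right. Merged: [3]
Compare 13 vs 13: take 13 from left. Merged: [3, 13]
Compare 23 vs 13: take 13 from right. Merged: [3, 13, 13]
Compare 23 vs 14: take 14 from right. Merged: [3, 13, 13, 14]
Compare 23 vs 23: take 23 from left. Merged: [3, 13, 13, 14, 23]
Compare 25 vs 23: take 23 from right. Merged: [3, 13, 13, 14, 23, 23]
Compare 25 vs 28: take 25 from left. Merged: [3, 13, 13, 14, 23, 23, 25]
Compare 28 vs 28: take 28 from left. Merged: [3, 13, 13, 14, 23, 23, 25, 28]
Compare 30 vs 28: take 28 from right. Merged: [3, 13, 13, 14, 23, 23, 25, 28, 28]
Compare 30 vs 30: take 30 from left. Merged: [3, 13, 13, 14, 23, 23, 25, 28, 28, 30]
Append remaining from right: [30]. Merged: [3, 13, 13, 14, 23, 23, 25, 28, 28, 30, 30]

Final merged array: [3, 13, 13, 14, 23, 23, 25, 28, 28, 30, 30]
Total comparisons: 10

The merged array is [3, 13, 13, 14, 23, 23, 25, 28, 28, 30, 30], requiring 10 comparisons. The merge step runs in O(n) time where n is the total number of elements.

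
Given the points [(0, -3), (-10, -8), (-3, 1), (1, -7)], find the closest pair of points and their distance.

Computing all pairwise distances among 4 points:

d((0, -3), (-10, -8)) = 11.1803
d((0, -3), (-3, 1)) = 5.0
d((0, -3), (1, -7)) = 4.1231 <-- minimum
d((-10, -8), (-3, 1)) = 11.4018
d((-10, -8), (1, -7)) = 11.0454
d((-3, 1), (1, -7)) = 8.9443

Closest pair: (0, -3) and (1, -7) with distance 4.1231

The closest pair is (0, -3) and (1, -7) with Euclidean distance 4.1231. For 4 points, brute-force pairwise comparison is shown above. For large n, the divide-and-conquer algorithm (sort by x, recurse on halves, check the dividing strip) achieves O(n log n).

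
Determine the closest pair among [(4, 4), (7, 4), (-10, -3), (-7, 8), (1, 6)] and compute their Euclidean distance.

Computing all pairwise distances among 5 points:

d((4, 4), (7, 4)) = 3.0 <-- minimum
d((4, 4), (-10, -3)) = 15.6525
d((4, 4), (-7, 8)) = 11.7047
d((4, 4), (1, 6)) = 3.6056
d((7, 4), (-10, -3)) = 18.3848
d((7, 4), (-7, 8)) = 14.5602
d((7, 4), (1, 6)) = 6.3246
d((-10, -3), (-7, 8)) = 11.4018
d((-10, -3), (1, 6)) = 14.2127
d((-7, 8), (1, 6)) = 8.2462

Closest pair: (4, 4) and (7, 4) with distance 3.0

The closest pair is (4, 4) and (7, 4) with Euclidean distance 3.0. For 5 points, brute-force pairwise comparison is shown above. For large n, the divide-and-conquer algorithm (sort by x, recurse on halves, check the dividing strip) achieves O(n log n).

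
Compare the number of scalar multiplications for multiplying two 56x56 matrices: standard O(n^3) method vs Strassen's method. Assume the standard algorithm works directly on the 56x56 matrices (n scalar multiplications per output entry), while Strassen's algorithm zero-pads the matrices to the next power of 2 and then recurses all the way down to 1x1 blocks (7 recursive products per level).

Matrix multiplication for 56x56 matrices:

Strassen's algorithm requires power-of-2 dimensions. Pad 56x56 to 64x64 (next power of 2).

Standard algorithm: 56^3 = 175616 multiplications
Strassen's algorithm: 7^(log2(64)) = 7^6 = 117649 multiplications
Savings: 175616 - 117649 = 57967 multiplications

Standard: 175616 multiplications (56^3). Strassen: 117649 multiplications (7^6, after padding to 64x64). Strassen reduces 8 recursive multiplications to 7 at each level.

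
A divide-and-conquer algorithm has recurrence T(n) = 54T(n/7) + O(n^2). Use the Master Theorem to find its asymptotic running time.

Master Theorem for T(n) = 54T(n/7) + O(n^2):

a = 54, b = 7, c = 2
log_b(a) = log_7(54) = 2.0499

Case 1: c = 2 < log_7(54) = 2.0499
T(n) = O(n^(log_7 54))

For T(n) = 54T(n/7) + O(n^2): log_7(54) = 2.0499. This is Case 1 of the Master Theorem (c < log_b(a), work dominated by leaves), giving O(n^(log_7 54)).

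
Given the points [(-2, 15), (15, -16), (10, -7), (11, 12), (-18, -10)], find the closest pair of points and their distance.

Computing all pairwise distances among 5 points:

d((-2, 15), (15, -16)) = 35.3553
d((-2, 15), (10, -7)) = 25.0599
d((-2, 15), (11, 12)) = 13.3417
d((-2, 15), (-18, -10)) = 29.6816
d((15, -16), (10, -7)) = 10.2956 <-- minimum
d((15, -16), (11, 12)) = 28.2843
d((15, -16), (-18, -10)) = 33.541
d((10, -7), (11, 12)) = 19.0263
d((10, -7), (-18, -10)) = 28.1603
d((11, 12), (-18, -10)) = 36.4005

Closest pair: (15, -16) and (10, -7) with distance 10.2956

The closest pair is (15, -16) and (10, -7) with Euclidean distance 10.2956. For 5 points, brute-force pairwise comparison is shown above. For large n, the divide-and-conquer algorithm (sort by x, recurse on halves, check the dividing strip) achieves O(n log n).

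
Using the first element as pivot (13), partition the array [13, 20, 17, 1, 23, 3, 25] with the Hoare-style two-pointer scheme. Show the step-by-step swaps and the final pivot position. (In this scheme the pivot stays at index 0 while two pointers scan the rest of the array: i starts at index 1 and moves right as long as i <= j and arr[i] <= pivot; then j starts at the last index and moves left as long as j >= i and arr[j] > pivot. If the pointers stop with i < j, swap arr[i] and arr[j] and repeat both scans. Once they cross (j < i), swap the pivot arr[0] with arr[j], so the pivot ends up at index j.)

Hoare-style two-pointer partition with pivot = 13:

Initial array: [13, 20, 17, 1, 23, 3, 25]

Pointers start at i = 1, j = 6.
i stops at index 1 (arr[1]=20 > 13), j stops at index 5 (arr[5]=3 <= 13): swap arr[1] and arr[5], array becomes [13, 3, 17, 1, 23, 20, 25]
i stops at index 2 (arr[2]=17 > 13), j stops at index 3 (arr[3]=1 <= 13): swap arr[2] and arr[3], array becomes [13, 3, 1, 17, 23, 20, 25]
i ends at 3, j ends at 2: the pointers have crossed (j < i), so scanning stops.

Swap pivot arr[0] with arr[2] to place pivot at position 2: [1, 3, 13, 17, 23, 20, 25]
Pivot position: 2

After partitioning with pivot 13, the array becomes [1, 3, 13, 17, 23, 20, 25]. The pivot is placed at index 2. All elements to the left of the pivot are <= 13, and all elements to the right are > 13.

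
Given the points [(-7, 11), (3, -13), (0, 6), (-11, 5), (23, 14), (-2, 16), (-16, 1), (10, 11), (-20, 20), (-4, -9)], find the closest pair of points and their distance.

Computing all pairwise distances among 10 points:

d((-7, 11), (3, -13)) = 26.0
d((-7, 11), (0, 6)) = 8.6023
d((-7, 11), (-11, 5)) = 7.2111
d((-7, 11), (23, 14)) = 30.1496
d((-7, 11), (-2, 16)) = 7.0711
d((-7, 11), (-16, 1)) = 13.4536
d((-7, 11), (10, 11)) = 17.0
d((-7, 11), (-20, 20)) = 15.8114
d((-7, 11), (-4, -9)) = 20.2237
d((3, -13), (0, 6)) = 19.2354
d((3, -13), (-11, 5)) = 22.8035
d((3, -13), (23, 14)) = 33.6006
d((3, -13), (-2, 16)) = 29.4279
d((3, -13), (-16, 1)) = 23.6008
d((3, -13), (10, 11)) = 25.0
d((3, -13), (-20, 20)) = 40.2244
d((3, -13), (-4, -9)) = 8.0623
d((0, 6), (-11, 5)) = 11.0454
d((0, 6), (23, 14)) = 24.3516
d((0, 6), (-2, 16)) = 10.198
d((0, 6), (-16, 1)) = 16.7631
d((0, 6), (10, 11)) = 11.1803
d((0, 6), (-20, 20)) = 24.4131
d((0, 6), (-4, -9)) = 15.5242
d((-11, 5), (23, 14)) = 35.171
d((-11, 5), (-2, 16)) = 14.2127
d((-11, 5), (-16, 1)) = 6.4031 <-- minimum
d((-11, 5), (10, 11)) = 21.8403
d((-11, 5), (-20, 20)) = 17.4929
d((-11, 5), (-4, -9)) = 15.6525
d((23, 14), (-2, 16)) = 25.0799
d((23, 14), (-16, 1)) = 41.1096
d((23, 14), (10, 11)) = 13.3417
d((23, 14), (-20, 20)) = 43.4166
d((23, 14), (-4, -9)) = 35.4683
d((-2, 16), (-16, 1)) = 20.5183
d((-2, 16), (10, 11)) = 13.0
d((-2, 16), (-20, 20)) = 18.4391
d((-2, 16), (-4, -9)) = 25.0799
d((-16, 1), (10, 11)) = 27.8568
d((-16, 1), (-20, 20)) = 19.4165
d((-16, 1), (-4, -9)) = 15.6205
d((10, 11), (-20, 20)) = 31.3209
d((10, 11), (-4, -9)) = 24.4131
d((-20, 20), (-4, -9)) = 33.121

Closest pair: (-11, 5) and (-16, 1) with distance 6.4031

The closest pair is (-11, 5) and (-16, 1) with Euclidean distance 6.4031. For 10 points, brute-force pairwise comparison is shown above. For large n, the divide-and-conquer algorithm (sort by x, recurse on halves, check the dividing strip) achieves O(n log n).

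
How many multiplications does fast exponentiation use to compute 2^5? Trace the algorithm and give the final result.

Computing 2^5 by squaring (build up from 2^1; each line after the first costs one multiplication):

2^1 = 2
2^2 = (2^1)^2 = 2^2 = 4
2^4 = (2^2)^2 = 4^2 = 16
2^5 = 2 * 2^4 = 2 * 16 = 32

Result: 32
Multiplications needed: 3 (3 lines after 2^1)

2^5 = 32. Using exponentiation by squaring, this requires 3 multiplications. The key idea: if the exponent is even, square the half-power; if odd, multiply by the base once.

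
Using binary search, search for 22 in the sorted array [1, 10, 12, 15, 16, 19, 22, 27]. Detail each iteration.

Binary search for 22 in [1, 10, 12, 15, 16, 19, 22, 27]:

lo=0, hi=7, mid=3, arr[mid]=15 -> 15 < 22, search right half
lo=4, hi=7, mid=5, arr[mid]=19 -> 19 < 22, search right half
lo=6, hi=7, mid=6, arr[mid]=22 -> Found target at index 6!

Binary search finds 22 at index 6 after 3 comparisons. The search repeatedly halves the search space by comparing with the middle element.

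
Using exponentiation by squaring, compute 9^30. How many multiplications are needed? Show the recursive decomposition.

Computing 9^30 by squaring (build up from 9^1; each line after the first costs one multiplication):

9^1 = 9
9^2 = (9^1)^2 = 9^2 = 81
9^3 = 9 * 9^2 = 9 * 81 = 729
9^6 = (9^3)^2 = 729^2 = 531441
9^7 = 9 * 9^6 = 9 * 531441 = 4782969
9^14 = (9^7)^2 = 4782969^2 = 22876792454961
9^15 = 9 * 9^14 = 9 * 22876792454961 = 205891132094649
9^30 = (9^15)^2 = 205891132094649^2 = 42391158275216203514294433201

Result: 42391158275216203514294433201
Multiplications needed: 7 (7 lines after 9^1)

9^30 = 42391158275216203514294433201. Using exponentiation by squaring, this requires 7 multiplications. The key idea: if the exponent is even, square the half-power; if odd, multiply by the base once.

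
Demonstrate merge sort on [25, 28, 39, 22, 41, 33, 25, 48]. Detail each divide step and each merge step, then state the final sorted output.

Merge sort trace:

Split: [25, 28, 39, 22, 41, 33, 25, 48] -> [25, 28, 39, 22] and [41, 33, 25, 48]
  Split: [25, 28, 39, 22] -> [25, 28] and [39, 22]
    Split: [25, 28] -> [25] and [28]
    Merge: [25] + [28] -> [25, 28]
    Split: [39, 22] -> [39] and [22]
    Merge: [39] + [22] -> [22, 39]
  Merge: [25, 28] + [22, 39] -> [22, 25, 28, 39]
  Split: [41, 33, 25, 48] -> [41, 33] and [25, 48]
    Split: [41, 33] -> [41] and [33]
    Merge: [41] + [33] -> [33, 41]
    Split: [25, 48] -> [25] and [48]
    Merge: [25] + [48] -> [25, 48]
  Merge: [33, 41] + [25, 48] -> [25, 33, 41, 48]
Merge: [22, 25, 28, 39] + [25, 33, 41, 48] -> [22, 25, 25, 28, 33, 39, 41, 48]

Final sorted array: [22, 25, 25, 28, 33, 39, 41, 48]

The merge sort proceeds by recursively splitting the array and merging sorted halves.
After all merges, the sorted array is [22, 25, 25, 28, 33, 39, 41, 48].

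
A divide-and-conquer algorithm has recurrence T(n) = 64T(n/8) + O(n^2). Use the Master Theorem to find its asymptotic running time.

Master Theorem for T(n) = 64T(n/8) + O(n^2):

a = 64, b = 8, c = 2
log_b(a) = log_8(64) = 2.0000

Case 2: c = 2 = log_8(64) = 2.0000
T(n) = O(n^2 log n) = O(n^2 log n)

For T(n) = 64T(n/8) + O(n^2): log_8(64) = 2.0000. This is Case 2 of the Master Theorem (c = log_b(a), equal work at all levels), giving O(n^2 log n).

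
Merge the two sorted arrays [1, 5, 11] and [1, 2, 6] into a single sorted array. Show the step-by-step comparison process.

Merging process:

Compare 1 vs 1: take 1 from left. Merged: [1]
Compare 5 vs 1: take 1 from right. Merged: [1, 1]
Compare 5 vs 2: take 2 from right. Merged: [1, 1, 2]
Compare 5 vs 6: take 5 from left. Merged: [1, 1, 2, 5]
Compare 11 vs 6: take 6 from right. Merged: [1, 1, 2, 5, 6]
Append remaining from left: [11]. Merged: [1, 1, 2, 5, 6, 11]

Final merged array: [1, 1, 2, 5, 6, 11]
Total comparisons: 5

The merged array is [1, 1, 2, 5, 6, 11], requiring 5 comparisons. The merge step runs in O(n) time where n is the total number of elements.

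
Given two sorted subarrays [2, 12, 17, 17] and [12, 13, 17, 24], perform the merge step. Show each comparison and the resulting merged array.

Merging process:

Compare 2 vs 12: take 2 from left. Merged: [2]
Compare 12 vs 12: take 12 from left. Merged: [2, 12]
Compare 17 vs 12: take 12 from right. Merged: [2, 12, 12]
Compare 17 vs 13: take 13 from right. Merged: [2, 12, 12, 13]
Compare 17 vs 17: take 17 from left. Merged: [2, 12, 12, 13, 17]
Compare 17 vs 17: take 17 from left. Merged: [2, 12, 12, 13, 17, 17]
Append remaining from right: [17, 24]. Merged: [2, 12, 12, 13, 17, 17, 17, 24]

Final merged array: [2, 12, 12, 13, 17, 17, 17, 24]
Total comparisons: 6

The merged array is [2, 12, 12, 13, 17, 17, 17, 24], requiring 6 comparisons. The merge step runs in O(n) time where n is the total number of elements.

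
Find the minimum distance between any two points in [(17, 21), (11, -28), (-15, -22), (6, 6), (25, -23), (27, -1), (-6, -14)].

Computing all pairwise distances among 7 points:

d((17, 21), (11, -28)) = 49.366
d((17, 21), (-15, -22)) = 53.6004
d((17, 21), (6, 6)) = 18.6011
d((17, 21), (25, -23)) = 44.7214
d((17, 21), (27, -1)) = 24.1661
d((17, 21), (-6, -14)) = 41.8808
d((11, -28), (-15, -22)) = 26.6833
d((11, -28), (6, 6)) = 34.3657
d((11, -28), (25, -23)) = 14.8661
d((11, -28), (27, -1)) = 31.3847
d((11, -28), (-6, -14)) = 22.0227
d((-15, -22), (6, 6)) = 35.0
d((-15, -22), (25, -23)) = 40.0125
d((-15, -22), (27, -1)) = 46.9574
d((-15, -22), (-6, -14)) = 12.0416 <-- minimum
d((6, 6), (25, -23)) = 34.6699
d((6, 6), (27, -1)) = 22.1359
d((6, 6), (-6, -14)) = 23.3238
d((25, -23), (27, -1)) = 22.0907
d((25, -23), (-6, -14)) = 32.28
d((27, -1), (-6, -14)) = 35.4683

Closest pair: (-15, -22) and (-6, -14) with distance 12.0416

The closest pair is (-15, -22) and (-6, -14) with Euclidean distance 12.0416. For 7 points, brute-force pairwise comparison is shown above. For large n, the divide-and-conquer algorithm (sort by x, recurse on halves, check the dividing strip) achieves O(n log n).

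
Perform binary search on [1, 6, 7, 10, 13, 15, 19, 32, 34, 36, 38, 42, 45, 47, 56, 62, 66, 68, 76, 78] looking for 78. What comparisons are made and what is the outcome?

Binary search for 78 in [1, 6, 7, 10, 13, 15, 19, 32, 34, 36, 38, 42, 45, 47, 56, 62, 66, 68, 76, 78]:

lo=0, hi=19, mid=9, arr[mid]=36 -> 36 < 78, search right half
lo=10, hi=19, mid=14, arr[mid]=56 -> 56 < 78, search right half
lo=15, hi=19, mid=17, arr[mid]=68 -> 68 < 78, search right half
lo=18, hi=19, mid=18, arr[mid]=76 -> 76 < 78, search right half
lo=19, hi=19, mid=19, arr[mid]=78 -> Found target at index 19!

Binary search finds 78 at index 19 after 5 comparisons. The search repeatedly halves the search space by comparing with the middle element.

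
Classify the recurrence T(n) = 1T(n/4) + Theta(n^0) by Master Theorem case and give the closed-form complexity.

Master Theorem for T(n) = 1T(n/4) + O(n^0):

a = 1, b = 4, c = 0
log_b(a) = log_4(1) = 0.0000

Case 2: c = 0 = log_4(1) = 0.0000
T(n) = O(n^0 log n) = O(log n)

For T(n) = 1T(n/4) + O(n^0): log_4(1) = 0.0000. This is Case 2 of the Master Theorem (c = log_b(a), equal work at all levels), giving O(log n).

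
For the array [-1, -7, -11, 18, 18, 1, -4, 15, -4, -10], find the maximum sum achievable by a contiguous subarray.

Using Kadane's algorithm on [-1, -7, -11, 18, 18, 1, -4, 15, -4, -10]:

Scanning through the array:
Position 1 (value -7): max_ending_here = -7, max_so_far = -1
Position 2 (value -11): max_ending_here = -11, max_so_far = -1
Position 3 (value 18): max_ending_here = 18, max_so_far = 18
Position 4 (value 18): max_ending_here = 36, max_so_far = 36
Position 5 (value 1): max_ending_here = 37, max_so_far = 37
Position 6 (value -4): max_ending_here = 33, max_so_far = 37
Position 7 (value 15): max_ending_here = 48, max_so_far = 48
Position 8 (value -4): max_ending_here = 44, max_so_far = 48
Position 9 (value -10): max_ending_here = 34, max_so_far = 48

Maximum subarray: [18, 18, 1, -4, 15]
Maximum sum: 48

The maximum subarray is [18, 18, 1, -4, 15] with sum 48. This subarray runs from index 3 to index 7.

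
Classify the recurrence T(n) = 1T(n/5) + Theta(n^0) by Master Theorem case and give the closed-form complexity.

Master Theorem for T(n) = 1T(n/5) + O(n^0):

a = 1, b = 5, c = 0
log_b(a) = log_5(1) = 0.0000

Case 2: c = 0 = log_5(1) = 0.0000
T(n) = O(n^0 log n) = O(log n)

For T(n) = 1T(n/5) + O(n^0): log_5(1) = 0.0000. This is Case 2 of the Master Theorem (c = log_b(a), equal work at all levels), giving O(log n).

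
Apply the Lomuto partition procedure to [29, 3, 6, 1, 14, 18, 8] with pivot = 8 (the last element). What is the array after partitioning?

Lomuto partition with pivot = 8:

Initial array: [29, 3, 6, 1, 14, 18, 8]

arr[0]=29 > 8: no swap
arr[1]=3 <= 8: swap with position 0, array becomes [3, 29, 6, 1, 14, 18, 8]
arr[2]=6 <= 8: swap with position 1, array becomes [3, 6, 29, 1, 14, 18, 8]
arr[3]=1 <= 8: swap with position 2, array becomes [3, 6, 1, 29, 14, 18, 8]
arr[4]=14 > 8: no swap
arr[5]=18 > 8: no swap

Place pivot at position 3: [3, 6, 1, 8, 14, 18, 29]
Pivot position: 3

After partitioning with pivot 8, the array becomes [3, 6, 1, 8, 14, 18, 29]. The pivot is placed at index 3. All elements to the left of the pivot are <= 8, and all elements to the right are > 8.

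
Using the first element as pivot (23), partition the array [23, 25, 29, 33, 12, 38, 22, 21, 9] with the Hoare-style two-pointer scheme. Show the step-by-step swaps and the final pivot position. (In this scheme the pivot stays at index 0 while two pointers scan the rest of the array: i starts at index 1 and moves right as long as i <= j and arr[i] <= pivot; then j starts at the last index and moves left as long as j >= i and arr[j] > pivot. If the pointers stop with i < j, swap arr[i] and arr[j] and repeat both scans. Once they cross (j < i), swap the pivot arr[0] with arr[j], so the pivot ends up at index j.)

Hoare-style two-pointer partition with pivot = 23:

Initial array: [23, 25, 29, 33, 12, 38, 22, 21, 9]

Pointers start at i = 1, j = 8.
i stops at index 1 (arr[1]=25 > 23), j stops at index 8 (arr[8]=9 <= 23): swap arr[1] and arr[8], array becomes [23, 9, 29, 33, 12, 38, 22, 21, 25]
i stops at index 2 (arr[2]=29 > 23), j stops at index 7 (arr[7]=21 <= 23): swap arr[2] and arr[7], array becomes [23, 9, 21, 33, 12, 38, 22, 29, 25]
i stops at index 3 (arr[3]=33 > 23), j stops at index 6 (arr[6]=22 <= 23): swap arr[3] and arr[6], array becomes [23, 9, 21, 22, 12, 38, 33, 29, 25]
i ends at 5, j ends at 4: the pointers have crossed (j < i), so scanning stops.

Swap pivot arr[0] with arr[4] to place pivot at position 4: [12, 9, 21, 22, 23, 38, 33, 29, 25]
Pivot position: 4

After partitioning with pivot 23, the array becomes [12, 9, 21, 22, 23, 38, 33, 29, 25]. The pivot is placed at index 4. All elements to the left of the pivot are <= 23, and all elements to the right are > 23.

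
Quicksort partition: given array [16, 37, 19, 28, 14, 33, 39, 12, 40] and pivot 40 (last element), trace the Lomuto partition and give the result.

Lomuto partition with pivot = 40:

Initial array: [16, 37, 19, 28, 14, 33, 39, 12, 40]

arr[0]=16 <= 40: swap with position 0, array becomes [16, 37, 19, 28, 14, 33, 39, 12, 40]
arr[1]=37 <= 40: swap with position 1, array becomes [16, 37, 19, 28, 14, 33, 39, 12, 40]
arr[2]=19 <= 40: swap with position 2, array becomes [16, 37, 19, 28, 14, 33, 39, 12, 40]
arr[3]=28 <= 40: swap with position 3, array becomes [16, 37, 19, 28, 14, 33, 39, 12, 40]
arr[4]=14 <= 40: swap with position 4, array becomes [16, 37, 19, 28, 14, 33, 39, 12, 40]
arr[5]=33 <= 40: swap with position 5, array becomes [16, 37, 19, 28, 14, 33, 39, 12, 40]
arr[6]=39 <= 40: swap with position 6, array becomes [16, 37, 19, 28, 14, 33, 39, 12, 40]
arr[7]=12 <= 40: swap with position 7, array becomes [16, 37, 19, 28, 14, 33, 39, 12, 40]

Place pivot at position 8: [16, 37, 19, 28, 14, 33, 39, 12, 40]
Pivot position: 8

After partitioning with pivot 40, the array becomes [16, 37, 19, 28, 14, 33, 39, 12, 40]. The pivot is placed at index 8. All elements to the left of the pivot are <= 40, and all elements to the right are > 40.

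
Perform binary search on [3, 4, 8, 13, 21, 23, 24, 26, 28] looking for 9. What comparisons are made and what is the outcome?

Binary search for 9 in [3, 4, 8, 13, 21, 23, 24, 26, 28]:

lo=0, hi=8, mid=4, arr[mid]=21 -> 21 > 9, search left half
lo=0, hi=3, mid=1, arr[mid]=4 -> 4 < 9, search right half
lo=2, hi=3, mid=2, arr[mid]=8 -> 8 < 9, search right half
lo=3, hi=3, mid=3, arr[mid]=13 -> 13 > 9, search left half
lo=3 > hi=2, target 9 not found

Binary search determines that 9 is not in the array after 4 comparisons. The search space was exhausted without finding the target.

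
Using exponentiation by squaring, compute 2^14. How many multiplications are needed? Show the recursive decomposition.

Computing 2^14 by squaring (build up from 2^1; each line after the first costs one multiplication):

2^1 = 2
2^2 = (2^1)^2 = 2^2 = 4
2^3 = 2 * 2^2 = 2 * 4 = 8
2^6 = (2^3)^2 = 8^2 = 64
2^7 = 2 * 2^6 = 2 * 64 = 128
2^14 = (2^7)^2 = 128^2 = 16384

Result: 16384
Multiplications needed: 5 (5 lines after 2^1)

2^14 = 16384. Using exponentiation by squaring, this requires 5 multiplications. The key idea: if the exponent is even, square the half-power; if odd, multiply by the base once.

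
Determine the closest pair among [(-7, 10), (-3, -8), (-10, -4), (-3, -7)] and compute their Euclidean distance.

Computing all pairwise distances among 4 points:

d((-7, 10), (-3, -8)) = 18.4391
d((-7, 10), (-10, -4)) = 14.3178
d((-7, 10), (-3, -7)) = 17.4642
d((-3, -8), (-10, -4)) = 8.0623
d((-3, -8), (-3, -7)) = 1.0 <-- minimum
d((-10, -4), (-3, -7)) = 7.6158

Closest pair: (-3, -8) and (-3, -7) with distance 1.0

The closest pair is (-3, -8) and (-3, -7) with Euclidean distance 1.0. For 4 points, brute-force pairwise comparison is shown above. For large n, the divide-and-conquer algorithm (sort by x, recurse on halves, check the dividing strip) achieves O(n log n).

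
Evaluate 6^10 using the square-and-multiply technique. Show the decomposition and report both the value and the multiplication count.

Computing 6^10 by squaring (build up from 6^1; each line after the first costs one multiplication):

6^1 = 6
6^2 = (6^1)^2 = 6^2 = 36
6^4 = (6^2)^2 = 36^2 = 1296
6^5 = 6 * 6^4 = 6 * 1296 = 7776
6^10 = (6^5)^2 = 7776^2 = 60466176

Result: 60466176
Multiplications needed: 4 (4 lines after 6^1)

6^10 = 60466176. Using exponentiation by squaring, this requires 4 multiplications. The key idea: if the exponent is even, square the half-power; if odd, multiply by the base once.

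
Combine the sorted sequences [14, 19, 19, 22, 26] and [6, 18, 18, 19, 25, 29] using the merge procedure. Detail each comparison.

Merging process:

Compare 14 vs 6: take 6 from right. Merged: [6]
Compare 14 vs 18: take 14 from left. Merged: [6, 14]
Compare 19 vs 18: take 18 from right. Merged: [6, 14, 18]
Compare 19 vs 18: take 18 from right. Merged: [6, 14, 18, 18]
Compare 19 vs 19: take 19 from left. Merged: [6, 14, 18, 18, 19]
Compare 19 vs 19: take 19 from left. Merged: [6, 14, 18, 18, 19, 19]
Compare 22 vs 19: take 19 from right. Merged: [6, 14, 18, 18, 19, 19, 19]
Compare 22 vs 25: take 22 from left. Merged: [6, 14, 18, 18, 19, 19, 19, 22]
Compare 26 vs 25: take 25 from right. Merged: [6, 14, 18, 18, 19, 19, 19, 22, 25]
Compare 26 vs 29: take 26 from left. Merged: [6, 14, 18, 18, 19, 19, 19, 22, 25, 26]
Append remaining from right: [29]. Merged: [6, 14, 18, 18, 19, 19, 19, 22, 25, 26, 29]

Final merged array: [6, 14, 18, 18, 19, 19, 19, 22, 25, 26, 29]
Total comparisons: 10

The merged array is [6, 14, 18, 18, 19, 19, 19, 22, 25, 26, 29], requiring 10 comparisons. The merge step runs in O(n) time where n is the total number of elements.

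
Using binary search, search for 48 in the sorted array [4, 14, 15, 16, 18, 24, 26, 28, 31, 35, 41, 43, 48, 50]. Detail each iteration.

Binary search for 48 in [4, 14, 15, 16, 18, 24, 26, 28, 31, 35, 41, 43, 48, 50]:

lo=0, hi=13, mid=6, arr[mid]=26 -> 26 < 48, search right half
lo=7, hi=13, mid=10, arr[mid]=41 -> 41 < 48, search right half
lo=11, hi=13, mid=12, arr[mid]=48 -> Found target at index 12!

Binary search finds 48 at index 12 after 3 comparisons. The search repeatedly halves the search space by comparing with the middle element.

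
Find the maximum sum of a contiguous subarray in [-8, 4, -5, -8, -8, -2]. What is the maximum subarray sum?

Using Kadane's algorithm on [-8, 4, -5, -8, -8, -2]:

Scanning through the array:
Position 1 (value 4): max_ending_here = 4, max_so_far = 4
Position 2 (value -5): max_ending_here = -1, max_so_far = 4
Position 3 (value -8): max_ending_here = -8, max_so_far = 4
Position 4 (value -8): max_ending_here = -8, max_so_far = 4
Position 5 (value -2): max_ending_here = -2, max_so_far = 4

Maximum subarray: [4]
Maximum sum: 4

The maximum subarray is [4] with sum 4. This subarray runs from index 1 to index 1.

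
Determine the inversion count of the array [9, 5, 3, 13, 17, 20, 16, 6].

Finding inversions in [9, 5, 3, 13, 17, 20, 16, 6]:

(0, 1): arr[0]=9 > arr[1]=5
(0, 2): arr[0]=9 > arr[2]=3
(0, 7): arr[0]=9 > arr[7]=6
(1, 2): arr[1]=5 > arr[2]=3
(3, 7): arr[3]=13 > arr[7]=6
(4, 6): arr[4]=17 > arr[6]=16
(4, 7): arr[4]=17 > arr[7]=6
(5, 6): arr[5]=20 > arr[6]=16
(5, 7): arr[5]=20 > arr[7]=6
(6, 7): arr[6]=16 > arr[7]=6

Total inversions: 10

The array has 10 inversion(s): (0,1), (0,2), (0,7), (1,2), (3,7), (4,6), (4,7), (5,6), (5,7), (6,7). Each pair (i,j) satisfies i < j and arr[i] > arr[j].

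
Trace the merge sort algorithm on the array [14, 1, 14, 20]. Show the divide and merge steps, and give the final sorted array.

Merge sort trace:

Split: [14, 1, 14, 20] -> [14, 1] and [14, 20]
  Split: [14, 1] -> [14] and [1]
  Merge: [14] + [1] -> [1, 14]
  Split: [14, 20] -> [14] and [20]
  Merge: [14] + [20] -> [14, 20]
Merge: [1, 14] + [14, 20] -> [1, 14, 14, 20]

Final sorted array: [1, 14, 14, 20]

The merge sort proceeds by recursively splitting the array and merging sorted halves.
After all merges, the sorted array is [1, 14, 14, 20].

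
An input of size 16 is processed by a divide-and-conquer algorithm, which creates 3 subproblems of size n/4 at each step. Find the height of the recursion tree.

For divide and conquer with division factor 4:

Problem sizes at each level:
Level 0: 16
Level 1: 4
Level 2: 1

The root is level 0 and the size-1 base case is level 2 (the tree spans levels 0 through 2, i.e. 3 levels counting the root), so the depth is the number of divisions: log_4(16) = 2

The recursion tree depth is log_4(16) = 2. At each level, the problem size is divided by 4, so it takes 2 divisions to reduce to a base case of size 1. The algorithm makes 3 recursive calls at each level.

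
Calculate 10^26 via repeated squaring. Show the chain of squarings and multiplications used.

Computing 10^26 by squaring (build up from 10^1; each line after the first costs one multiplication):

10^1 = 10
10^2 = (10^1)^2 = 10^2 = 100
10^3 = 10 * 10^2 = 10 * 100 = 1000
10^6 = (10^3)^2 = 1000^2 = 1000000
10^12 = (10^6)^2 = 1000000^2 = 1000000000000
10^13 = 10 * 10^12 = 10 * 1000000000000 = 10000000000000
10^26 = (10^13)^2 = 10000000000000^2 = 100000000000000000000000000

Result: 100000000000000000000000000
Multiplications needed: 6 (6 lines after 10^1)

10^26 = 100000000000000000000000000. Using exponentiation by squaring, this requires 6 multiplications. The key idea: if the exponent is even, square the half-power; if odd, multiply by the base once.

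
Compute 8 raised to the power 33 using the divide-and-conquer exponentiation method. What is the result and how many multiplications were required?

Computing 8^33 by squaring (build up from 8^1; each line after the first costs one multiplication):

8^1 = 8
8^2 = (8^1)^2 = 8^2 = 64
8^4 = (8^2)^2 = 64^2 = 4096
8^8 = (8^4)^2 = 4096^2 = 16777216
8^16 = (8^8)^2 = 16777216^2 = 281474976710656
8^32 = (8^16)^2 = 281474976710656^2 = 79228162514264337593543950336
8^33 = 8 * 8^32 = 8 * 79228162514264337593543950336 = 633825300114114700748351602688

Result: 633825300114114700748351602688
Multiplications needed: 6 (6 lines after 8^1)

8^33 = 633825300114114700748351602688. Using exponentiation by squaring, this requires 6 multiplications. The key idea: if the exponent is even, square the half-power; if odd, multiply by the base once.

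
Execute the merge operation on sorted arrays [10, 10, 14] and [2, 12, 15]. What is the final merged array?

Merging process:

Compare 10 vs 2: take 2 from right. Merged: [2]
Compare 10 vs 12: take 10 from left. Merged: [2, 10]
Compare 10 vs 12: take 10 from left. Merged: [2, 10, 10]
Compare 14 vs 12: take 12 from right. Merged: [2, 10, 10, 12]
Compare 14 vs 15: take 14 from left. Merged: [2, 10, 10, 12, 14]
Append remaining from right: [15]. Merged: [2, 10, 10, 12, 14, 15]

Final merged array: [2, 10, 10, 12, 14, 15]
Total comparisons: 5

The merged array is [2, 10, 10, 12, 14, 15], requiring 5 comparisons. The merge step runs in O(n) time where n is the total number of elements.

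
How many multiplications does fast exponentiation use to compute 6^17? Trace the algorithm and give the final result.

Computing 6^17 by squaring (build up from 6^1; each line after the first costs one multiplication):

6^1 = 6
6^2 = (6^1)^2 = 6^2 = 36
6^4 = (6^2)^2 = 36^2 = 1296
6^8 = (6^4)^2 = 1296^2 = 1679616
6^16 = (6^8)^2 = 1679616^2 = 2821109907456
6^17 = 6 * 6^16 = 6 * 2821109907456 = 16926659444736

Result: 16926659444736
Multiplications needed: 5 (5 lines after 6^1)

6^17 = 16926659444736. Using exponentiation by squaring, this requires 5 multiplications. The key idea: if the exponent is even, square the half-power; if odd, multiply by the base once.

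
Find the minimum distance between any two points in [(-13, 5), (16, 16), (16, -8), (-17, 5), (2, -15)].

Computing all pairwise distances among 5 points:

d((-13, 5), (16, 16)) = 31.0161
d((-13, 5), (16, -8)) = 31.7805
d((-13, 5), (-17, 5)) = 4.0 <-- minimum
d((-13, 5), (2, -15)) = 25.0
d((16, 16), (16, -8)) = 24.0
d((16, 16), (-17, 5)) = 34.7851
d((16, 16), (2, -15)) = 34.0147
d((16, -8), (-17, 5)) = 35.4683
d((16, -8), (2, -15)) = 15.6525
d((-17, 5), (2, -15)) = 27.5862

Closest pair: (-13, 5) and (-17, 5) with distance 4.0

The closest pair is (-13, 5) and (-17, 5) with Euclidean distance 4.0. For 5 points, brute-force pairwise comparison is shown above. For large n, the divide-and-conquer algorithm (sort by x, recurse on halves, check the dividing strip) achieves O(n log n).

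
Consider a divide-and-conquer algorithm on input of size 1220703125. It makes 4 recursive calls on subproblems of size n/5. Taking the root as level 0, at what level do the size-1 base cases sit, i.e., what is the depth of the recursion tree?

For divide and conquer with division factor 5:

Problem sizes at each level:
Level 0: 1220703125
Level 1: 244140625
Level 2: 48828125
Level 3: 9765625
Level 4: 1953125
Level 5: 390625
Level 6: 78125
Level 7: 15625
Level 8: 3125
Level 9: 625
Level 10: 125
Level 11: 25
Level 12: 5
Level 13: 1

The root is level 0 and the size-1 base case is level 13 (the tree spans levels 0 through 13, i.e. 14 levels counting the root), so the depth is the number of divisions: log_5(1220703125) = 13

The recursion tree depth is log_5(1220703125) = 13. At each level, the problem size is divided by 5, so it takes 13 divisions to reduce to a base case of size 1. The algorithm makes 4 recursive calls at each level.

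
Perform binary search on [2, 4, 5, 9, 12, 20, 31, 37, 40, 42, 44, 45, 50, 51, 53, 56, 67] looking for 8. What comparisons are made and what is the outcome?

Binary search for 8 in [2, 4, 5, 9, 12, 20, 31, 37, 40, 42, 44, 45, 50, 51, 53, 56, 67]:

lo=0, hi=16, mid=8, arr[mid]=40 -> 40 > 8, search left half
lo=0, hi=7, mid=3, arr[mid]=9 -> 9 > 8, search left half
lo=0, hi=2, mid=1, arr[mid]=4 -> 4 < 8, search right half
lo=2, hi=2, mid=2, arr[mid]=5 -> 5 < 8, search right half
lo=3 > hi=2, target 8 not found

Binary search determines that 8 is not in the array after 4 comparisons. The search space was exhausted without finding the target.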